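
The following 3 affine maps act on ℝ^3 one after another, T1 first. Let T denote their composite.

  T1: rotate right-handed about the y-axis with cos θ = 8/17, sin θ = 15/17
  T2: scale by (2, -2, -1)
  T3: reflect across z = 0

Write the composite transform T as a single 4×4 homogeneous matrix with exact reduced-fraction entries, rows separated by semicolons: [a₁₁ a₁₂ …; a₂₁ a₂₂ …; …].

T1 = [8/17 0 15/17 0; 0 1 0 0; -15/17 0 8/17 0; 0 0 0 1]
T2·T1 = [16/17 0 30/17 0; 0 -2 0 0; 15/17 0 -8/17 0; 0 0 0 1]
T3·…·T1 = [16/17 0 30/17 0; 0 -2 0 0; -15/17 0 8/17 0; 0 0 0 1]

T = [16/17 0 30/17 0; 0 -2 0 0; -15/17 0 8/17 0; 0 0 0 1]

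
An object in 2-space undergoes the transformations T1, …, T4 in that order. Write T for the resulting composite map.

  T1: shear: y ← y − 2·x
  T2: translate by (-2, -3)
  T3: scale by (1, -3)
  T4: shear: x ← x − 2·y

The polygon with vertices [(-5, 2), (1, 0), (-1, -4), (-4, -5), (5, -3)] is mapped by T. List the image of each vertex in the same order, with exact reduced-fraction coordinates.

image vertices: (47, -27), (-31, 15), (-33, 15), (-6, 0), (-93, 48)

T1 shear: y ← y − 2·x: (-5, 2) → (-5, 12); (1, 0) → (1, -2); (-1, -4) → (-1, -2); (-4, -5) → (-4, 3); (5, -3) → (5, -13)
T2 translate by (-2, -3): (-5, 12) → (-7, 9); (1, -2) → (-1, -5); (-1, -2) → (-3, -5); (-4, 3) → (-6, 0); (5, -13) → (3, -16)
T3 scale by (1, -3): (-7, 9) → (-7, -27); (-1, -5) → (-1, 15); (-3, -5) → (-3, 15); (-6, 0) → (-6, 0); (3, -16) → (3, 48)
T4 shear: x ← x − 2·y: (-7, -27) → (47, -27); (-1, 15) → (-31, 15); (-3, 15) → (-33, 15); (-6, 0) → (-6, 0); (3, 48) → (-93, 48)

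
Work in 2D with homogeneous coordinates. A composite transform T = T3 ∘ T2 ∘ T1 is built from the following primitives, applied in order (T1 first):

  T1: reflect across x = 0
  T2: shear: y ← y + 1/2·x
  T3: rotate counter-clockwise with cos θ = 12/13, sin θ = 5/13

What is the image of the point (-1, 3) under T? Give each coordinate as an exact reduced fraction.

T1 reflect across x = 0: (-1, 3) → (1, 3)
T2 shear: y ← y + 1/2·x: (1, 3) → (1, 7/2)
T3 rotate counter-clockwise with cos θ = 12/13, sin θ = 5/13: (1, 7/2) → (-11/26, 47/13)

T(p) = (-11/26, 47/13)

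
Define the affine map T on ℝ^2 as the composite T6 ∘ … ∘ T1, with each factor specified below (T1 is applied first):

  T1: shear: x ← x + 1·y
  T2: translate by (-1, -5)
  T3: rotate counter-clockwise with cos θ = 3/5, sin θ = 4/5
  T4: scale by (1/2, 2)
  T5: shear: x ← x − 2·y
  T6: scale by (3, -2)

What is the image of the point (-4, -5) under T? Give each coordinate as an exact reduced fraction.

T1 shear: x ← x + 1·y: (-4, -5) → (-9, -5)
T2 translate by (-1, -5): (-9, -5) → (-10, -10)
T3 rotate counter-clockwise with cos θ = 3/5, sin θ = 4/5: (-10, -10) → (2, -14)
T4 scale by (1/2, 2): (2, -14) → (1, -28)
T5 shear: x ← x − 2·y: (1, -28) → (57, -28)
T6 scale by (3, -2): (57, -28) → (171, 56)

T(p) = (171, 56)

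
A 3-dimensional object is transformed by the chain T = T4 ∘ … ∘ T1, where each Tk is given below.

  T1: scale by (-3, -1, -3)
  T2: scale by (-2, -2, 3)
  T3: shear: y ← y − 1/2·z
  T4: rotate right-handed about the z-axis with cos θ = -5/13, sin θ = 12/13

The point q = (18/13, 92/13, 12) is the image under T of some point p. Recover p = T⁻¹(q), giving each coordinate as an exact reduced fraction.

p = (1, 1, -4/3)

T1 = [-3 0 0 0; 0 -1 0 0; 0 0 -3 0; 0 0 0 1]
T2·T1 = [6 0 0 0; 0 2 0 0; 0 0 -9 0; 0 0 0 1]
T3·…·T1 = [6 0 0 0; 0 2 9/2 0; 0 0 -9 0; 0 0 0 1]
T4·…·T1 = [-30/13 -24/13 -54/13 0; 72/13 -10/13 -45/26 0; 0 0 -9 0; 0 0 0 1]
det M = -108; M⁻¹ = [-5/78 2/13 0 0; -6/13 -5/26 1/4 0; 0 0 -1/9 0; 0 0 0 1]
M⁻¹ · (18/13, 92/13, 12)ᵀ = (1, 1, -4/3)ᵀ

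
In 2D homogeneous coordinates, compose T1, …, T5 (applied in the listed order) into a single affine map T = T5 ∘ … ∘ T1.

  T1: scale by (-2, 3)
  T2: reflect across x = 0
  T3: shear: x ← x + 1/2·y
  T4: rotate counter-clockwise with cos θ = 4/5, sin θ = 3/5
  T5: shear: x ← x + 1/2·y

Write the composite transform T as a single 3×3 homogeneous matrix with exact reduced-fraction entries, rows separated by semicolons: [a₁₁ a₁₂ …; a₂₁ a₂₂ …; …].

T1 = [-2 0 0; 0 3 0; 0 0 1]
T2·T1 = [2 0 0; 0 3 0; 0 0 1]
T3·…·T1 = [2 3/2 0; 0 3 0; 0 0 1]
T4·…·T1 = [8/5 -3/5 0; 6/5 33/10 0; 0 0 1]
T5·…·T1 = [11/5 21/20 0; 6/5 33/10 0; 0 0 1]

T = [11/5 21/20 0; 6/5 33/10 0; 0 0 1]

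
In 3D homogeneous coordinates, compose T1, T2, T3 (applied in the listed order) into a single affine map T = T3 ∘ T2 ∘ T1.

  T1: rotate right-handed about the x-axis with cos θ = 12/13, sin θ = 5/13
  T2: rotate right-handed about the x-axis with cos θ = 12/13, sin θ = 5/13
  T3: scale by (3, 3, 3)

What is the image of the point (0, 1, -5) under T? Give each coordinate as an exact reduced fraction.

T(p) = (0, 2157/169, -1425/169)

T1 rotate right-handed about the x-axis with cos θ = 12/13, sin θ = 5/13: (0, 1, -5) → (0, 37/13, -55/13)
T2 rotate right-handed about the x-axis with cos θ = 12/13, sin θ = 5/13: (0, 37/13, -55/13) → (0, 719/169, -475/169)
T3 scale by (3, 3, 3): (0, 719/169, -475/169) → (0, 2157/169, -1425/169)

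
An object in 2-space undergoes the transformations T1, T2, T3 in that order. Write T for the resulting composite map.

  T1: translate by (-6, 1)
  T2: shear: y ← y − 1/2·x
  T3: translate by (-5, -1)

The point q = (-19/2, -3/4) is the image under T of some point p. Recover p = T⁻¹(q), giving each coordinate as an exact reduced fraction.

p = (3/2, -3)

T1 = [1 0 -6; 0 1 1; 0 0 1]
T2·T1 = [1 0 -6; -1/2 1 4; 0 0 1]
T3·…·T1 = [1 0 -11; -1/2 1 3; 0 0 1]
det M = 1; M⁻¹ = [1 0 11; 1/2 1 5/2; 0 0 1]
M⁻¹ · (-19/2, -3/4)ᵀ = (3/2, -3)ᵀ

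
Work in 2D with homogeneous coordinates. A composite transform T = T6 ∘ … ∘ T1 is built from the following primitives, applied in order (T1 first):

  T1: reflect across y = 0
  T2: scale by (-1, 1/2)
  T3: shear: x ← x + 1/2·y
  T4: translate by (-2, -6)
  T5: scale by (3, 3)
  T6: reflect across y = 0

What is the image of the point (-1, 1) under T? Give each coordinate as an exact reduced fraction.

T(p) = (-15/4, 39/2)

T1 reflect across y = 0: (-1, 1) → (-1, -1)
T2 scale by (-1, 1/2): (-1, -1) → (1, -1/2)
T3 shear: x ← x + 1/2·y: (1, -1/2) → (3/4, -1/2)
T4 translate by (-2, -6): (3/4, -1/2) → (-5/4, -13/2)
T5 scale by (3, 3): (-5/4, -13/2) → (-15/4, -39/2)
T6 reflect across y = 0: (-15/4, -39/2) → (-15/4, 39/2)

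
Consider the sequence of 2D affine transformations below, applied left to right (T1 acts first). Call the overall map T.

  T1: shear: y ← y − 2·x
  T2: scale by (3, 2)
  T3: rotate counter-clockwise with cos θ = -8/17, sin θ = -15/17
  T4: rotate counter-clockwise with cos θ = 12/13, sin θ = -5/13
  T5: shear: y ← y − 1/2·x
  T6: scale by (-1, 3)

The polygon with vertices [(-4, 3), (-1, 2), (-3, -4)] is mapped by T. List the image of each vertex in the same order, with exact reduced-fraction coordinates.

image vertices: (-5132/221, -13944/221), (-1633/221, -10587/442), (-2099/221, -2841/442)

T1 shear: y ← y − 2·x: (-4, 3) → (-4, 11); (-1, 2) → (-1, 4); (-3, -4) → (-3, 2)
T2 scale by (3, 2): (-4, 11) → (-12, 22); (-1, 4) → (-3, 8); (-3, 2) → (-9, 4)
T3 rotate counter-clockwise with cos θ = -8/17, sin θ = -15/17: (-12, 22) → (426/17, 4/17); (-3, 8) → (144/17, -19/17); (-9, 4) → (132/17, 103/17)
T4 rotate counter-clockwise with cos θ = 12/13, sin θ = -5/13: (426/17, 4/17) → (5132/221, -2082/221); (144/17, -19/17) → (1633/221, -948/221); (132/17, 103/17) → (2099/221, 576/221)
T5 shear: y ← y − 1/2·x: (5132/221, -2082/221) → (5132/221, -4648/221); (1633/221, -948/221) → (1633/221, -3529/442); (2099/221, 576/221) → (2099/221, -947/442)
T6 scale by (-1, 3): (5132/221, -4648/221) → (-5132/221, -13944/221); (1633/221, -3529/442) → (-1633/221, -10587/442); (2099/221, -947/442) → (-2099/221, -2841/442)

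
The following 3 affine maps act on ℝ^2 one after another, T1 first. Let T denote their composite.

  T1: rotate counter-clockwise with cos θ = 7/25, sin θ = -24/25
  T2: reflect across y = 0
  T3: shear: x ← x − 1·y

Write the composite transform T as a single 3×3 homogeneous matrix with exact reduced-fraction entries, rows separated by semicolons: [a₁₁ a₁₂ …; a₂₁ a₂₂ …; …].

T1 = [7/25 24/25 0; -24/25 7/25 0; 0 0 1]
T2·T1 = [7/25 24/25 0; 24/25 -7/25 0; 0 0 1]
T3·…·T1 = [-17/25 31/25 0; 24/25 -7/25 0; 0 0 1]

T = [-17/25 31/25 0; 24/25 -7/25 0; 0 0 1]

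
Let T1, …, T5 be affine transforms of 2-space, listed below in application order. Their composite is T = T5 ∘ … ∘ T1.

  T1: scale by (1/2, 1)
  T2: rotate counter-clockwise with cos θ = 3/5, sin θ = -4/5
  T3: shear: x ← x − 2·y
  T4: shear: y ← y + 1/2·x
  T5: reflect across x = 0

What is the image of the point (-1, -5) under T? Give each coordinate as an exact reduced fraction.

T1 scale by (1/2, 1): (-1, -5) → (-1/2, -5)
T2 rotate counter-clockwise with cos θ = 3/5, sin θ = -4/5: (-1/2, -5) → (-43/10, -13/5)
T3 shear: x ← x − 2·y: (-43/10, -13/5) → (9/10, -13/5)
T4 shear: y ← y + 1/2·x: (9/10, -13/5) → (9/10, -43/20)
T5 reflect across x = 0: (9/10, -43/20) → (-9/10, -43/20)

T(p) = (-9/10, -43/20)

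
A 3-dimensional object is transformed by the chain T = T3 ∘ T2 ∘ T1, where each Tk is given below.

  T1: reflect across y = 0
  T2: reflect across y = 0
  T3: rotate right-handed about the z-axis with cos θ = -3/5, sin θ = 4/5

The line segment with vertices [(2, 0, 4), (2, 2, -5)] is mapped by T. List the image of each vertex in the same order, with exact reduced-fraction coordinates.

T1 reflect across y = 0: (2, 0, 4) → (2, 0, 4); (2, 2, -5) → (2, -2, -5)
T2 reflect across y = 0: (2, 0, 4) → (2, 0, 4); (2, -2, -5) → (2, 2, -5)
T3 rotate right-handed about the z-axis with cos θ = -3/5, sin θ = 4/5: (2, 0, 4) → (-6/5, 8/5, 4); (2, 2, -5) → (-14/5, 2/5, -5)

image vertices: (-6/5, 8/5, 4), (-14/5, 2/5, -5)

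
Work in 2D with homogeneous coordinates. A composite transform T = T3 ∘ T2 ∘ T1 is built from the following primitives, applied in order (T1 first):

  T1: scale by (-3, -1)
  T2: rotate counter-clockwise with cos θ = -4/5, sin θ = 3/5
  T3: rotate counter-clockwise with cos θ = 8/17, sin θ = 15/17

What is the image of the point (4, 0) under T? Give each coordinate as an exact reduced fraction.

T1 scale by (-3, -1): (4, 0) → (-12, 0)
T2 rotate counter-clockwise with cos θ = -4/5, sin θ = 3/5: (-12, 0) → (48/5, -36/5)
T3 rotate counter-clockwise with cos θ = 8/17, sin θ = 15/17: (48/5, -36/5) → (924/85, 432/85)

T(p) = (924/85, 432/85)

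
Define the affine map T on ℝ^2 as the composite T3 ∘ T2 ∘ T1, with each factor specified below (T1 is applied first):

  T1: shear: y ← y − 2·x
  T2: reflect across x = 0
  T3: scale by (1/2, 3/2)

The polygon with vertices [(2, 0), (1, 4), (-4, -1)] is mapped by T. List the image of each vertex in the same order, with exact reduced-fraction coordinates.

T1 shear: y ← y − 2·x: (2, 0) → (2, -4); (1, 4) → (1, 2); (-4, -1) → (-4, 7)
T2 reflect across x = 0: (2, -4) → (-2, -4); (1, 2) → (-1, 2); (-4, 7) → (4, 7)
T3 scale by (1/2, 3/2): (-2, -4) → (-1, -6); (-1, 2) → (-1/2, 3); (4, 7) → (2, 21/2)

image vertices: (-1, -6), (-1/2, 3), (2, 21/2)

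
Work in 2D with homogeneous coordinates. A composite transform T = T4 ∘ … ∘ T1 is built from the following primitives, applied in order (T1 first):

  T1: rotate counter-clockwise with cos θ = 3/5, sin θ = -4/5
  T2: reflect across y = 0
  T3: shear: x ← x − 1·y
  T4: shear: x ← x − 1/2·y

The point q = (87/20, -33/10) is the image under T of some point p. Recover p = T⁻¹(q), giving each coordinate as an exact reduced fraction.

T1 = [3/5 4/5 0; -4/5 3/5 0; 0 0 1]
T2·T1 = [3/5 4/5 0; 4/5 -3/5 0; 0 0 1]
T3·…·T1 = [-1/5 7/5 0; 4/5 -3/5 0; 0 0 1]
T4·…·T1 = [-3/5 17/10 0; 4/5 -3/5 0; 0 0 1]
det M = -1; M⁻¹ = [3/5 17/10 0; 4/5 3/5 0; 0 0 1]
M⁻¹ · (87/20, -33/10)ᵀ = (-3, 3/2)ᵀ

p = (-3, 3/2)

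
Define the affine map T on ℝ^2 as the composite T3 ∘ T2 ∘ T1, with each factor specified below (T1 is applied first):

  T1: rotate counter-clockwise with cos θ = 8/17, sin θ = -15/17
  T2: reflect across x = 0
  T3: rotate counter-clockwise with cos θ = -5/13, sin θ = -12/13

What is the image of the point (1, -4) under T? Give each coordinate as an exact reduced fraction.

T1 rotate counter-clockwise with cos θ = 8/17, sin θ = -15/17: (1, -4) → (-52/17, -47/17)
T2 reflect across x = 0: (-52/17, -47/17) → (52/17, -47/17)
T3 rotate counter-clockwise with cos θ = -5/13, sin θ = -12/13: (52/17, -47/17) → (-824/221, -389/221)

T(p) = (-824/221, -389/221)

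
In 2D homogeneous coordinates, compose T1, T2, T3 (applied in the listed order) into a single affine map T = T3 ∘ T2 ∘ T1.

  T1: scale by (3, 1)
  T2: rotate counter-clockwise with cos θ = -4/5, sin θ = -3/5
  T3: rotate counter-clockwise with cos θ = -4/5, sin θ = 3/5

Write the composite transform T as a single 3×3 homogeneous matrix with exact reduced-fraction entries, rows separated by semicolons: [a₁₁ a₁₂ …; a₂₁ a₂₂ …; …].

T1 = [3 0 0; 0 1 0; 0 0 1]
T2·T1 = [-12/5 3/5 0; -9/5 -4/5 0; 0 0 1]
T3·…·T1 = [3 0 0; 0 1 0; 0 0 1]

T = [3 0 0; 0 1 0; 0 0 1]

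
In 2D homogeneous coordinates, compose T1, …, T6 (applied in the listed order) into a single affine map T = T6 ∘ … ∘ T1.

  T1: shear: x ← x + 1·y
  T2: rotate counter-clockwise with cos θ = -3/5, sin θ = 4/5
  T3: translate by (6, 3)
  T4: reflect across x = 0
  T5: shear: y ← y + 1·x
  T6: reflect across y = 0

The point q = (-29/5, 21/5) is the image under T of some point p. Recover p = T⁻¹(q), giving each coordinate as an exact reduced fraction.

p = (-2, 1)

T1 = [1 1 0; 0 1 0; 0 0 1]
T2·T1 = [-3/5 -7/5 0; 4/5 1/5 0; 0 0 1]
T3·…·T1 = [-3/5 -7/5 6; 4/5 1/5 3; 0 0 1]
T4·…·T1 = [3/5 7/5 -6; 4/5 1/5 3; 0 0 1]
T5·…·T1 = [3/5 7/5 -6; 7/5 8/5 -3; 0 0 1]
T6·…·T1 = [3/5 7/5 -6; -7/5 -8/5 3; 0 0 1]
det M = 1; M⁻¹ = [-8/5 -7/5 -27/5; 7/5 3/5 33/5; 0 0 1]
M⁻¹ · (-29/5, 21/5)ᵀ = (-2, 1)ᵀ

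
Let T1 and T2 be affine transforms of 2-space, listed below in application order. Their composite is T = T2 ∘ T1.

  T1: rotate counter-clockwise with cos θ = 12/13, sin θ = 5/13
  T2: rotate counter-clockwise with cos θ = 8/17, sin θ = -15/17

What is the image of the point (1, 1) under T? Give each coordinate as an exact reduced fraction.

T1 rotate counter-clockwise with cos θ = 12/13, sin θ = 5/13: (1, 1) → (7/13, 17/13)
T2 rotate counter-clockwise with cos θ = 8/17, sin θ = -15/17: (7/13, 17/13) → (311/221, 31/221)

T(p) = (311/221, 31/221)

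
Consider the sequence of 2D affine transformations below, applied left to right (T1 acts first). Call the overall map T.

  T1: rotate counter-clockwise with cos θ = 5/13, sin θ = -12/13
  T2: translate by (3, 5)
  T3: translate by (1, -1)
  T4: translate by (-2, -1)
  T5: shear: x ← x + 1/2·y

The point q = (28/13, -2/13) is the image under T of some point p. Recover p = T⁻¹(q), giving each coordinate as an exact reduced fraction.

T1 = [5/13 12/13 0; -12/13 5/13 0; 0 0 1]
T2·T1 = [5/13 12/13 3; -12/13 5/13 5; 0 0 1]
T3·…·T1 = [5/13 12/13 4; -12/13 5/13 4; 0 0 1]
T4·…·T1 = [5/13 12/13 2; -12/13 5/13 3; 0 0 1]
T5·…·T1 = [-1/13 29/26 7/2; -12/13 5/13 3; 0 0 1]
det M = 1; M⁻¹ = [5/13 -29/26 2; 12/13 -1/13 -3; 0 0 1]
M⁻¹ · (28/13, -2/13)ᵀ = (3, -1)ᵀ

p = (3, -1)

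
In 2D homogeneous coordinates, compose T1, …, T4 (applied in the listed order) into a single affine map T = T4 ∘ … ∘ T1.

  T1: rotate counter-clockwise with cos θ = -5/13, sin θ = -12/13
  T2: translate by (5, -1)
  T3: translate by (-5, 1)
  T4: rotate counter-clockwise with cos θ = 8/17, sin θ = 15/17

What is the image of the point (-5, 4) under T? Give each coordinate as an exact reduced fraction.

T(p) = (-16/221, 1415/221)

T1 rotate counter-clockwise with cos θ = -5/13, sin θ = -12/13: (-5, 4) → (73/13, 40/13)
T2 translate by (5, -1): (73/13, 40/13) → (138/13, 27/13)
T3 translate by (-5, 1): (138/13, 27/13) → (73/13, 40/13)
T4 rotate counter-clockwise with cos θ = 8/17, sin θ = 15/17: (73/13, 40/13) → (-16/221, 1415/221)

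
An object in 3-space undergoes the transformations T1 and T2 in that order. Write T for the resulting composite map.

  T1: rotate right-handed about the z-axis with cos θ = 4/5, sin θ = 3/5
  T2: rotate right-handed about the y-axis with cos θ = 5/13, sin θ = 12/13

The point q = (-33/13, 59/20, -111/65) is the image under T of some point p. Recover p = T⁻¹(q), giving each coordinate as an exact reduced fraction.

T1 = [4/5 -3/5 0 0; 3/5 4/5 0 0; 0 0 1 0; 0 0 0 1]
T2·T1 = [4/13 -3/13 12/13 0; 3/5 4/5 0 0; -48/65 36/65 5/13 0; 0 0 0 1]
det M = 1; M⁻¹ = [4/13 3/5 -48/65 0; -3/13 4/5 36/65 0; 12/13 0 5/13 0; 0 0 0 1]
M⁻¹ · (-33/13, 59/20, -111/65)ᵀ = (9/4, 2, -3)ᵀ

p = (9/4, 2, -3)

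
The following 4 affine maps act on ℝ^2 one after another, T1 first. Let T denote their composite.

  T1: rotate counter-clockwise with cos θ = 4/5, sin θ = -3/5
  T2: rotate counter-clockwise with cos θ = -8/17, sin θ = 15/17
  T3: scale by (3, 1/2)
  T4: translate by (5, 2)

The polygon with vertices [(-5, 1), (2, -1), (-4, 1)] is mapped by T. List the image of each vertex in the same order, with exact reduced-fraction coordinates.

image vertices: (-22/85, -67/170), (151/17, 99/34), (1/5, 1/10)

T1 rotate counter-clockwise with cos θ = 4/5, sin θ = -3/5: (-5, 1) → (-17/5, 19/5); (2, -1) → (1, -2); (-4, 1) → (-13/5, 16/5)
T2 rotate counter-clockwise with cos θ = -8/17, sin θ = 15/17: (-17/5, 19/5) → (-149/85, -407/85); (1, -2) → (22/17, 31/17); (-13/5, 16/5) → (-8/5, -19/5)
T3 scale by (3, 1/2): (-149/85, -407/85) → (-447/85, -407/170); (22/17, 31/17) → (66/17, 31/34); (-8/5, -19/5) → (-24/5, -19/10)
T4 translate by (5, 2): (-447/85, -407/170) → (-22/85, -67/170); (66/17, 31/34) → (151/17, 99/34); (-24/5, -19/10) → (1/5, 1/10)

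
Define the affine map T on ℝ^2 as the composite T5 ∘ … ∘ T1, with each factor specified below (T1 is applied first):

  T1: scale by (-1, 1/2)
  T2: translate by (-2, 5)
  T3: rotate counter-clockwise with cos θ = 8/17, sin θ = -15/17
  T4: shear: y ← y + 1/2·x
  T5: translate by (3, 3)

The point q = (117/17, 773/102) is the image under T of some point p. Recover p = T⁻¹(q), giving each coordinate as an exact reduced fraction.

T1 = [-1 0 0; 0 1/2 0; 0 0 1]
T2·T1 = [-1 0 -2; 0 1/2 5; 0 0 1]
T3·…·T1 = [-8/17 15/34 59/17; 15/17 4/17 70/17; 0 0 1]
T4·…·T1 = [-8/17 15/34 59/17; 11/17 31/68 199/34; 0 0 1]
T5·…·T1 = [-8/17 15/34 110/17; 11/17 31/68 301/34; 0 0 1]
det M = -1/2; M⁻¹ = [-31/34 15/17 -65/34; 22/17 16/17 -284/17; 0 0 1]
M⁻¹ · (117/17, 773/102)ᵀ = (-3/2, -2/3)ᵀ

p = (-3/2, -2/3)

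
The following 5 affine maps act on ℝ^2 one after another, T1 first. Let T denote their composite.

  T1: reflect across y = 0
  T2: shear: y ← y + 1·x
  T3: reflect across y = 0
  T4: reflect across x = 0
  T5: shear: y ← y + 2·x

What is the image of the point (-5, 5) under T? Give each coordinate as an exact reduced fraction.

T1 reflect across y = 0: (-5, 5) → (-5, -5)
T2 shear: y ← y + 1·x: (-5, -5) → (-5, -10)
T3 reflect across y = 0: (-5, -10) → (-5, 10)
T4 reflect across x = 0: (-5, 10) → (5, 10)
T5 shear: y ← y + 2·x: (5, 10) → (5, 20)

T(p) = (5, 20)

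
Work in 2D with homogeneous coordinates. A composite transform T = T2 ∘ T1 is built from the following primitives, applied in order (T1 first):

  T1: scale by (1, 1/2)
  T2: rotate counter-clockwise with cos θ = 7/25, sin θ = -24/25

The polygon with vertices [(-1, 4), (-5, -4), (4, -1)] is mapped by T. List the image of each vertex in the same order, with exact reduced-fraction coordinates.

image vertices: (41/25, 38/25), (-83/25, 106/25), (16/25, -199/50)

T1 scale by (1, 1/2): (-1, 4) → (-1, 2); (-5, -4) → (-5, -2); (4, -1) → (4, -1/2)
T2 rotate counter-clockwise with cos θ = 7/25, sin θ = -24/25: (-1, 2) → (41/25, 38/25); (-5, -2) → (-83/25, 106/25); (4, -1/2) → (16/25, -199/50)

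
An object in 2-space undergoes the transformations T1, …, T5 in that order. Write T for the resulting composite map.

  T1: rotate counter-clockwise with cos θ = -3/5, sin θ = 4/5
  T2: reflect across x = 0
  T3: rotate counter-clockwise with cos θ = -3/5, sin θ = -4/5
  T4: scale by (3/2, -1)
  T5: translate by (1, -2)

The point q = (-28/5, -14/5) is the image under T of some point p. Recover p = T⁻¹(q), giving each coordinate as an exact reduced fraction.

T1 = [-3/5 -4/5 0; 4/5 -3/5 0; 0 0 1]
T2·T1 = [3/5 4/5 0; 4/5 -3/5 0; 0 0 1]
T3·…·T1 = [7/25 -24/25 0; -24/25 -7/25 0; 0 0 1]
T4·…·T1 = [21/50 -36/25 0; 24/25 7/25 0; 0 0 1]
T5·…·T1 = [21/50 -36/25 1; 24/25 7/25 -2; 0 0 1]
det M = 3/2; M⁻¹ = [14/75 24/25 26/15; -16/25 7/25 6/5; 0 0 1]
M⁻¹ · (-28/5, -14/5)ᵀ = (-2, 4)ᵀ

p = (-2, 4)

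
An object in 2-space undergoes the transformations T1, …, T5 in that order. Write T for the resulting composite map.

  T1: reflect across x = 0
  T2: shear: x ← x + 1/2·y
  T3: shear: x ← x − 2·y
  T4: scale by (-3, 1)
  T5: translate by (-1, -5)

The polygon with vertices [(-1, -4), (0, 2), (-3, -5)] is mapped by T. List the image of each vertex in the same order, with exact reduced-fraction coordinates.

image vertices: (-22, -9), (8, -3), (-65/2, -10)

T1 reflect across x = 0: (-1, -4) → (1, -4); (0, 2) → (0, 2); (-3, -5) → (3, -5)
T2 shear: x ← x + 1/2·y: (1, -4) → (-1, -4); (0, 2) → (1, 2); (3, -5) → (1/2, -5)
T3 shear: x ← x − 2·y: (-1, -4) → (7, -4); (1, 2) → (-3, 2); (1/2, -5) → (21/2, -5)
T4 scale by (-3, 1): (7, -4) → (-21, -4); (-3, 2) → (9, 2); (21/2, -5) → (-63/2, -5)
T5 translate by (-1, -5): (-21, -4) → (-22, -9); (9, 2) → (8, -3); (-63/2, -5) → (-65/2, -10)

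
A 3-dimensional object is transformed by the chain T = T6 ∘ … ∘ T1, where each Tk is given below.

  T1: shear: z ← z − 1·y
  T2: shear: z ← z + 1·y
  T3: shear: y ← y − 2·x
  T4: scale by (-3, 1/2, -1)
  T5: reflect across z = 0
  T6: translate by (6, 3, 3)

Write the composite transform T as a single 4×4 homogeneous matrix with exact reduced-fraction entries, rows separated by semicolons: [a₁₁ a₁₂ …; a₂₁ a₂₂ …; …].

T1 = [1 0 0 0; 0 1 0 0; 0 -1 1 0; 0 0 0 1]
T2·T1 = [1 0 0 0; 0 1 0 0; 0 0 1 0; 0 0 0 1]
T3·…·T1 = [1 0 0 0; -2 1 0 0; 0 0 1 0; 0 0 0 1]
T4·…·T1 = [-3 0 0 0; -1 1/2 0 0; 0 0 -1 0; 0 0 0 1]
T5·…·T1 = [-3 0 0 0; -1 1/2 0 0; 0 0 1 0; 0 0 0 1]
T6·…·T1 = [-3 0 0 6; -1 1/2 0 3; 0 0 1 3; 0 0 0 1]

T = [-3 0 0 6; -1 1/2 0 3; 0 0 1 3; 0 0 0 1]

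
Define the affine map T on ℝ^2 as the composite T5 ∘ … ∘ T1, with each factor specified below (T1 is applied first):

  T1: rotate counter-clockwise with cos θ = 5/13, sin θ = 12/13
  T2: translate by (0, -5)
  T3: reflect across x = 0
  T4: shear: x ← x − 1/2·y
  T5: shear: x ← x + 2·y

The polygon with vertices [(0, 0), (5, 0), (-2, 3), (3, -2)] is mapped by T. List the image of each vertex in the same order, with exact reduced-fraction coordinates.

T1 rotate counter-clockwise with cos θ = 5/13, sin θ = 12/13: (0, 0) → (0, 0); (5, 0) → (25/13, 60/13); (-2, 3) → (-46/13, -9/13); (3, -2) → (3, 2)
T2 translate by (0, -5): (0, 0) → (0, -5); (25/13, 60/13) → (25/13, -5/13); (-46/13, -9/13) → (-46/13, -74/13); (3, 2) → (3, -3)
T3 reflect across x = 0: (0, -5) → (0, -5); (25/13, -5/13) → (-25/13, -5/13); (-46/13, -74/13) → (46/13, -74/13); (3, -3) → (-3, -3)
T4 shear: x ← x − 1/2·y: (0, -5) → (5/2, -5); (-25/13, -5/13) → (-45/26, -5/13); (46/13, -74/13) → (83/13, -74/13); (-3, -3) → (-3/2, -3)
T5 shear: x ← x + 2·y: (5/2, -5) → (-15/2, -5); (-45/26, -5/13) → (-5/2, -5/13); (83/13, -74/13) → (-5, -74/13); (-3/2, -3) → (-15/2, -3)

image vertices: (-15/2, -5), (-5/2, -5/13), (-5, -74/13), (-15/2, -3)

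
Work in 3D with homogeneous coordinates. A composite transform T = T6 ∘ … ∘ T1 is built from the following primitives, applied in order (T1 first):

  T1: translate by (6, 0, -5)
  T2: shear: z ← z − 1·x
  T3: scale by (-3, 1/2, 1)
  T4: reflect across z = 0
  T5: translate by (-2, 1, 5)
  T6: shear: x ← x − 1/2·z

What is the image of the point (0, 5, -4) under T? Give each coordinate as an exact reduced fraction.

T1 translate by (6, 0, -5): (0, 5, -4) → (6, 5, -9)
T2 shear: z ← z − 1·x: (6, 5, -9) → (6, 5, -15)
T3 scale by (-3, 1/2, 1): (6, 5, -15) → (-18, 5/2, -15)
T4 reflect across z = 0: (-18, 5/2, -15) → (-18, 5/2, 15)
T5 translate by (-2, 1, 5): (-18, 5/2, 15) → (-20, 7/2, 20)
T6 shear: x ← x − 1/2·z: (-20, 7/2, 20) → (-30, 7/2, 20)

T(p) = (-30, 7/2, 20)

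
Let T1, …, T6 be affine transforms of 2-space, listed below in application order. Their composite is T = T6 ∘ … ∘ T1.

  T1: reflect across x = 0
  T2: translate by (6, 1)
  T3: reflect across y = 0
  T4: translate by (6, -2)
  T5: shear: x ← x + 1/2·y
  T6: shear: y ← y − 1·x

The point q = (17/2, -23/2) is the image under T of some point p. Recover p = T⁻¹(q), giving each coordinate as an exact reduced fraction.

p = (2, 0)

T1 = [-1 0 0; 0 1 0; 0 0 1]
T2·T1 = [-1 0 6; 0 1 1; 0 0 1]
T3·…·T1 = [-1 0 6; 0 -1 -1; 0 0 1]
T4·…·T1 = [-1 0 12; 0 -1 -3; 0 0 1]
T5·…·T1 = [-1 -1/2 21/2; 0 -1 -3; 0 0 1]
T6·…·T1 = [-1 -1/2 21/2; 1 -1/2 -27/2; 0 0 1]
det M = 1; M⁻¹ = [-1/2 1/2 12; -1 -1 -3; 0 0 1]
M⁻¹ · (17/2, -23/2)ᵀ = (2, 0)ᵀ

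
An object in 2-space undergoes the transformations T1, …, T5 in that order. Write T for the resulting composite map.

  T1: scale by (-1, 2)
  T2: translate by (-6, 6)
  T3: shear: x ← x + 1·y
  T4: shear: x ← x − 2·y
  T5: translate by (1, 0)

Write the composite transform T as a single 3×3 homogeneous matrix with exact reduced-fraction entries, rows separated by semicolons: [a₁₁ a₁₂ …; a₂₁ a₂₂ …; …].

T = [-1 -2 -11; 0 2 6; 0 0 1]

T1 = [-1 0 0; 0 2 0; 0 0 1]
T2·T1 = [-1 0 -6; 0 2 6; 0 0 1]
T3·…·T1 = [-1 2 0; 0 2 6; 0 0 1]
T4·…·T1 = [-1 -2 -12; 0 2 6; 0 0 1]
T5·…·T1 = [-1 -2 -11; 0 2 6; 0 0 1]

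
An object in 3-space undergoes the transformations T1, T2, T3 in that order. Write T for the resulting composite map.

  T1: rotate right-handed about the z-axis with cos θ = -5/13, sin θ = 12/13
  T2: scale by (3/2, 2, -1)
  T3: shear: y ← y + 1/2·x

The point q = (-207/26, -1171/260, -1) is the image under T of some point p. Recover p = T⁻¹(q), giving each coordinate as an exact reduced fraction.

p = (9/5, 5, 1)

T1 = [-5/13 -12/13 0 0; 12/13 -5/13 0 0; 0 0 1 0; 0 0 0 1]
T2·T1 = [-15/26 -18/13 0 0; 24/13 -10/13 0 0; 0 0 -1 0; 0 0 0 1]
T3·…·T1 = [-15/26 -18/13 0 0; 81/52 -19/13 0 0; 0 0 -1 0; 0 0 0 1]
det M = -3; M⁻¹ = [-19/39 6/13 0 0; -27/52 -5/26 0 0; 0 0 -1 0; 0 0 0 1]
M⁻¹ · (-207/26, -1171/260, -1)ᵀ = (9/5, 5, 1)ᵀ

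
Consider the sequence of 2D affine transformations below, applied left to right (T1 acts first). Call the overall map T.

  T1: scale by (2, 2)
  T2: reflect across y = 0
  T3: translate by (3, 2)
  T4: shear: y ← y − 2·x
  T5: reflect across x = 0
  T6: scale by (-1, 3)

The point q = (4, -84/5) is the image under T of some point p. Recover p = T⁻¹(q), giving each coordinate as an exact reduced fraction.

T1 = [2 0 0; 0 2 0; 0 0 1]
T2·T1 = [2 0 0; 0 -2 0; 0 0 1]
T3·…·T1 = [2 0 3; 0 -2 2; 0 0 1]
T4·…·T1 = [2 0 3; -4 -2 -4; 0 0 1]
T5·…·T1 = [-2 0 -3; -4 -2 -4; 0 0 1]
T6·…·T1 = [2 0 3; -12 -6 -12; 0 0 1]
det M = -12; M⁻¹ = [1/2 0 -3/2; -1 -1/6 1; 0 0 1]
M⁻¹ · (4, -84/5)ᵀ = (1/2, -1/5)ᵀ

p = (1/2, -1/5)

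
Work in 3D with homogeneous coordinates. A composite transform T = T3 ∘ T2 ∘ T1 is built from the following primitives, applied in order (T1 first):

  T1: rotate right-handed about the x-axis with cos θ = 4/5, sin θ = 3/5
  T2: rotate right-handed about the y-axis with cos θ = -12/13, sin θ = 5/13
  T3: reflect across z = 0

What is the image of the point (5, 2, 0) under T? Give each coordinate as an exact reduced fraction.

T(p) = (-54/13, 8/5, 197/65)

T1 rotate right-handed about the x-axis with cos θ = 4/5, sin θ = 3/5: (5, 2, 0) → (5, 8/5, 6/5)
T2 rotate right-handed about the y-axis with cos θ = -12/13, sin θ = 5/13: (5, 8/5, 6/5) → (-54/13, 8/5, -197/65)
T3 reflect across z = 0: (-54/13, 8/5, -197/65) → (-54/13, 8/5, 197/65)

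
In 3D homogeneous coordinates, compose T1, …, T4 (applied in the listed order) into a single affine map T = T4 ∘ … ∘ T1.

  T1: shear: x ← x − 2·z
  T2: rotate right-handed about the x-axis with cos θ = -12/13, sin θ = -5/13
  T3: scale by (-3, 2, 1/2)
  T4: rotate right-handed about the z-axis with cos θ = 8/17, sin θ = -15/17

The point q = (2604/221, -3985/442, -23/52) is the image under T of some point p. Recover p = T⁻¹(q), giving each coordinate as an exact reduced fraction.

T1 = [1 0 -2 0; 0 1 0 0; 0 0 1 0; 0 0 0 1]
T2·T1 = [1 0 -2 0; 0 -12/13 5/13 0; 0 -5/13 -12/13 0; 0 0 0 1]
T3·…·T1 = [-3 0 6 0; 0 -24/13 10/13 0; 0 -5/26 -6/13 0; 0 0 0 1]
T4·…·T1 = [-24/17 -360/221 774/221 0; 45/17 -192/221 -1090/221 0; 0 -5/26 -6/13 0; 0 0 0 1]
det M = -3; M⁻¹ = [121/663 105/221 -48/13 0; -90/221 -48/221 -10/13 0; 75/442 20/221 -24/13 0; 0 0 0 1]
M⁻¹ · (2604/221, -3985/442, -23/52)ᵀ = (-1/2, -5/2, 2)ᵀ

p = (-1/2, -5/2, 2)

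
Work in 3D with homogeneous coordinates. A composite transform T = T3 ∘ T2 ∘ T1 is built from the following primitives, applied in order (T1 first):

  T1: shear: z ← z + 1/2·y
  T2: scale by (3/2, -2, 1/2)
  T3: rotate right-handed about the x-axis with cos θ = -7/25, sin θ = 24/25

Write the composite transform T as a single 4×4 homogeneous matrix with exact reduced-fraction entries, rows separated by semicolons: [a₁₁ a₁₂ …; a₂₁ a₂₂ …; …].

T = [3/2 0 0 0; 0 8/25 -12/25 0; 0 -199/100 -7/50 0; 0 0 0 1]

T1 = [1 0 0 0; 0 1 0 0; 0 1/2 1 0; 0 0 0 1]
T2·T1 = [3/2 0 0 0; 0 -2 0 0; 0 1/4 1/2 0; 0 0 0 1]
T3·…·T1 = [3/2 0 0 0; 0 8/25 -12/25 0; 0 -199/100 -7/50 0; 0 0 0 1]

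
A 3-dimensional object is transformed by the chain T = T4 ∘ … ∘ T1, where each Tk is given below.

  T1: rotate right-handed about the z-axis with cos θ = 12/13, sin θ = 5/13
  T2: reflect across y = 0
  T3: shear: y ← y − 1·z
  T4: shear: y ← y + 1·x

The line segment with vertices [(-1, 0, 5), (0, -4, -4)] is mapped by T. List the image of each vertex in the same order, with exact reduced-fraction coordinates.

image vertices: (-12/13, -72/13, 5), (20/13, 120/13, -4)

T1 rotate right-handed about the z-axis with cos θ = 12/13, sin θ = 5/13: (-1, 0, 5) → (-12/13, -5/13, 5); (0, -4, -4) → (20/13, -48/13, -4)
T2 reflect across y = 0: (-12/13, -5/13, 5) → (-12/13, 5/13, 5); (20/13, -48/13, -4) → (20/13, 48/13, -4)
T3 shear: y ← y − 1·z: (-12/13, 5/13, 5) → (-12/13, -60/13, 5); (20/13, 48/13, -4) → (20/13, 100/13, -4)
T4 shear: y ← y + 1·x: (-12/13, -60/13, 5) → (-12/13, -72/13, 5); (20/13, 100/13, -4) → (20/13, 120/13, -4)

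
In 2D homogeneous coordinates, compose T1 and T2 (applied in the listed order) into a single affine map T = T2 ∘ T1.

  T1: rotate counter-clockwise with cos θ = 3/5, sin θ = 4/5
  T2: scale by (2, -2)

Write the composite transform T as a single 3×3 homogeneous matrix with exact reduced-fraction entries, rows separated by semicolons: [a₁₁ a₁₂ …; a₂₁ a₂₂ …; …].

T = [6/5 -8/5 0; -8/5 -6/5 0; 0 0 1]

T1 = [3/5 -4/5 0; 4/5 3/5 0; 0 0 1]
T2·T1 = [6/5 -8/5 0; -8/5 -6/5 0; 0 0 1]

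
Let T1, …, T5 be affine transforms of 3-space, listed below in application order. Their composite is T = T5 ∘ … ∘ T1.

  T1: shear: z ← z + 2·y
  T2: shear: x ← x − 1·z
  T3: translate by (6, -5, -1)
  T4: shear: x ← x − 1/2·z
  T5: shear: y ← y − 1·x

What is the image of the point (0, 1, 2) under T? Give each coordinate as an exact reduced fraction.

T(p) = (1/2, -9/2, 3)

T1 shear: z ← z + 2·y: (0, 1, 2) → (0, 1, 4)
T2 shear: x ← x − 1·z: (0, 1, 4) → (-4, 1, 4)
T3 translate by (6, -5, -1): (-4, 1, 4) → (2, -4, 3)
T4 shear: x ← x − 1/2·z: (2, -4, 3) → (1/2, -4, 3)
T5 shear: y ← y − 1·x: (1/2, -4, 3) → (1/2, -9/2, 3)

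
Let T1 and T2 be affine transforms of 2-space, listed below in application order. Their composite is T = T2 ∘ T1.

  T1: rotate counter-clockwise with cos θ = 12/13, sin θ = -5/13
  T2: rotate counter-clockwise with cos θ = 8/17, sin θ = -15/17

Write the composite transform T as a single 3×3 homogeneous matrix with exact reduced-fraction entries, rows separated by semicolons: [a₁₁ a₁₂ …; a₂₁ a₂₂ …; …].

T = [21/221 220/221 0; -220/221 21/221 0; 0 0 1]

T1 = [12/13 5/13 0; -5/13 12/13 0; 0 0 1]
T2·T1 = [21/221 220/221 0; -220/221 21/221 0; 0 0 1]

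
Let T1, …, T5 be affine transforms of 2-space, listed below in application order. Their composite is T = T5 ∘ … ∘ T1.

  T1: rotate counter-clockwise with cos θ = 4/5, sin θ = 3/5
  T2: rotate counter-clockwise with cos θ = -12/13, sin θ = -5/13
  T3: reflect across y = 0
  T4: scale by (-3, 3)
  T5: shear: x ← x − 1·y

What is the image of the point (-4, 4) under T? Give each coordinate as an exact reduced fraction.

T1 rotate counter-clockwise with cos θ = 4/5, sin θ = 3/5: (-4, 4) → (-28/5, 4/5)
T2 rotate counter-clockwise with cos θ = -12/13, sin θ = -5/13: (-28/5, 4/5) → (356/65, 92/65)
T3 reflect across y = 0: (356/65, 92/65) → (356/65, -92/65)
T4 scale by (-3, 3): (356/65, -92/65) → (-1068/65, -276/65)
T5 shear: x ← x − 1·y: (-1068/65, -276/65) → (-792/65, -276/65)

T(p) = (-792/65, -276/65)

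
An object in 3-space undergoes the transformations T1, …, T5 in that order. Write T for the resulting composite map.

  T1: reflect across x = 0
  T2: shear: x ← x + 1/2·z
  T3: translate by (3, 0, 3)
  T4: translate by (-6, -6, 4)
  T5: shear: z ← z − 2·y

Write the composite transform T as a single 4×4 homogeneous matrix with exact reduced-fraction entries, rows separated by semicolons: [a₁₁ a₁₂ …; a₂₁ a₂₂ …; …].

T = [-1 0 1/2 -3; 0 1 0 -6; 0 -2 1 19; 0 0 0 1]

T1 = [-1 0 0 0; 0 1 0 0; 0 0 1 0; 0 0 0 1]
T2·T1 = [-1 0 1/2 0; 0 1 0 0; 0 0 1 0; 0 0 0 1]
T3·…·T1 = [-1 0 1/2 3; 0 1 0 0; 0 0 1 3; 0 0 0 1]
T4·…·T1 = [-1 0 1/2 -3; 0 1 0 -6; 0 0 1 7; 0 0 0 1]
T5·…·T1 = [-1 0 1/2 -3; 0 1 0 -6; 0 -2 1 19; 0 0 0 1]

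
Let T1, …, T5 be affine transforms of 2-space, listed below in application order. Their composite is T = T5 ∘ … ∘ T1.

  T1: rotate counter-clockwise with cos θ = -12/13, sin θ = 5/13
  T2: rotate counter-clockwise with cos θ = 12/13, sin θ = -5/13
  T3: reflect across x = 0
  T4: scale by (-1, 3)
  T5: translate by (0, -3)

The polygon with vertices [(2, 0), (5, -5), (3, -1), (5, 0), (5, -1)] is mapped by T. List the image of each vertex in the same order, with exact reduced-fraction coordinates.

image vertices: (-238/169, 213/169), (5/169, 3078/169), (-237/169, 930/169), (-595/169, 1293/169), (-475/169, 1650/169)

T1 rotate counter-clockwise with cos θ = -12/13, sin θ = 5/13: (2, 0) → (-24/13, 10/13); (5, -5) → (-35/13, 85/13); (3, -1) → (-31/13, 27/13); (5, 0) → (-60/13, 25/13); (5, -1) → (-55/13, 37/13)
T2 rotate counter-clockwise with cos θ = 12/13, sin θ = -5/13: (-24/13, 10/13) → (-238/169, 240/169); (-35/13, 85/13) → (5/169, 1195/169); (-31/13, 27/13) → (-237/169, 479/169); (-60/13, 25/13) → (-595/169, 600/169); (-55/13, 37/13) → (-475/169, 719/169)
T3 reflect across x = 0: (-238/169, 240/169) → (238/169, 240/169); (5/169, 1195/169) → (-5/169, 1195/169); (-237/169, 479/169) → (237/169, 479/169); (-595/169, 600/169) → (595/169, 600/169); (-475/169, 719/169) → (475/169, 719/169)
T4 scale by (-1, 3): (238/169, 240/169) → (-238/169, 720/169); (-5/169, 1195/169) → (5/169, 3585/169); (237/169, 479/169) → (-237/169, 1437/169); (595/169, 600/169) → (-595/169, 1800/169); (475/169, 719/169) → (-475/169, 2157/169)
T5 translate by (0, -3): (-238/169, 720/169) → (-238/169, 213/169); (5/169, 3585/169) → (5/169, 3078/169); (-237/169, 1437/169) → (-237/169, 930/169); (-595/169, 1800/169) → (-595/169, 1293/169); (-475/169, 2157/169) → (-475/169, 1650/169)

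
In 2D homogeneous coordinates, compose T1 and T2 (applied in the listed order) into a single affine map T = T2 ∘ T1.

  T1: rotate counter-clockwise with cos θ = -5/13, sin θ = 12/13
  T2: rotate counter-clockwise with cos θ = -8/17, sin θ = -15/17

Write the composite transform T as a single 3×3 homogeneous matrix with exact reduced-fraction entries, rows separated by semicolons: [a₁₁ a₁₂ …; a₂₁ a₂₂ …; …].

T1 = [-5/13 -12/13 0; 12/13 -5/13 0; 0 0 1]
T2·T1 = [220/221 21/221 0; -21/221 220/221 0; 0 0 1]

T = [220/221 21/221 0; -21/221 220/221 0; 0 0 1]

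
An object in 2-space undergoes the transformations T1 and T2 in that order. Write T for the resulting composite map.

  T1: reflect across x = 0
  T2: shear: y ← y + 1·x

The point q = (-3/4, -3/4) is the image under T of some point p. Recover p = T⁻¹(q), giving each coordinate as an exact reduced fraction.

T1 = [-1 0 0; 0 1 0; 0 0 1]
T2·T1 = [-1 0 0; -1 1 0; 0 0 1]
det M = -1; M⁻¹ = [-1 0 0; -1 1 0; 0 0 1]
M⁻¹ · (-3/4, -3/4)ᵀ = (3/4, 0)ᵀ

p = (3/4, 0)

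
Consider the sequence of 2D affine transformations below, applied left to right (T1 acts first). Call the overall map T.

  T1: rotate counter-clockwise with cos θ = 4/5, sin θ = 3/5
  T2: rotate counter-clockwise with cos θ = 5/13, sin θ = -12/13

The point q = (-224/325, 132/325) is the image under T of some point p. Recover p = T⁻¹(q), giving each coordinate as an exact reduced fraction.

p = (-4/5, 0)

T1 = [4/5 -3/5 0; 3/5 4/5 0; 0 0 1]
T2·T1 = [56/65 33/65 0; -33/65 56/65 0; 0 0 1]
det M = 1; M⁻¹ = [56/65 -33/65 0; 33/65 56/65 0; 0 0 1]
M⁻¹ · (-224/325, 132/325)ᵀ = (-4/5, 0)ᵀ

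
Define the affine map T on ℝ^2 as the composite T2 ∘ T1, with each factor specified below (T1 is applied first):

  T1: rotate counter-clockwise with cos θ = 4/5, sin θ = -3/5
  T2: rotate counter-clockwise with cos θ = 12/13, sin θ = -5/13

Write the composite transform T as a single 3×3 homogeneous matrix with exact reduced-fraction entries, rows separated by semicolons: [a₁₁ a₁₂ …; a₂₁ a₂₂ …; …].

T = [33/65 56/65 0; -56/65 33/65 0; 0 0 1]

T1 = [4/5 3/5 0; -3/5 4/5 0; 0 0 1]
T2·T1 = [33/65 56/65 0; -56/65 33/65 0; 0 0 1]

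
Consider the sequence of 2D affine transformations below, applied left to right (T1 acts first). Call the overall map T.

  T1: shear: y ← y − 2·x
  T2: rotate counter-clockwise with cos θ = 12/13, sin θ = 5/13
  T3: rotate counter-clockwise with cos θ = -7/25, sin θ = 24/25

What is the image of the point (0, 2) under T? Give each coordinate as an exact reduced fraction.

T1 shear: y ← y − 2·x: (0, 2) → (0, 2)
T2 rotate counter-clockwise with cos θ = 12/13, sin θ = 5/13: (0, 2) → (-10/13, 24/13)
T3 rotate counter-clockwise with cos θ = -7/25, sin θ = 24/25: (-10/13, 24/13) → (-506/325, -408/325)

T(p) = (-506/325, -408/325)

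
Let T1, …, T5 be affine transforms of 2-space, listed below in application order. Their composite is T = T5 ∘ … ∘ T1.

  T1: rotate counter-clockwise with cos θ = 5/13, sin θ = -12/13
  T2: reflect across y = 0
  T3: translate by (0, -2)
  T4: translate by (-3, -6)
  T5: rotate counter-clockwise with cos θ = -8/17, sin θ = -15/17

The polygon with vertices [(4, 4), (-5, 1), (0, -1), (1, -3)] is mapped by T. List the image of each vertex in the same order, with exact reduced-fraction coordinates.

image vertices: (-1372/221, 173/221), (-163/17, 164/17), (-1077/221, 1557/221), (-35/13, 98/13)

T1 rotate counter-clockwise with cos θ = 5/13, sin θ = -12/13: (4, 4) → (68/13, -28/13); (-5, 1) → (-1, 5); (0, -1) → (-12/13, -5/13); (1, -3) → (-31/13, -27/13)
T2 reflect across y = 0: (68/13, -28/13) → (68/13, 28/13); (-1, 5) → (-1, -5); (-12/13, -5/13) → (-12/13, 5/13); (-31/13, -27/13) → (-31/13, 27/13)
T3 translate by (0, -2): (68/13, 28/13) → (68/13, 2/13); (-1, -5) → (-1, -7); (-12/13, 5/13) → (-12/13, -21/13); (-31/13, 27/13) → (-31/13, 1/13)
T4 translate by (-3, -6): (68/13, 2/13) → (29/13, -76/13); (-1, -7) → (-4, -13); (-12/13, -21/13) → (-51/13, -99/13); (-31/13, 1/13) → (-70/13, -77/13)
T5 rotate counter-clockwise with cos θ = -8/17, sin θ = -15/17: (29/13, -76/13) → (-1372/221, 173/221); (-4, -13) → (-163/17, 164/17); (-51/13, -99/13) → (-1077/221, 1557/221); (-70/13, -77/13) → (-35/13, 98/13)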